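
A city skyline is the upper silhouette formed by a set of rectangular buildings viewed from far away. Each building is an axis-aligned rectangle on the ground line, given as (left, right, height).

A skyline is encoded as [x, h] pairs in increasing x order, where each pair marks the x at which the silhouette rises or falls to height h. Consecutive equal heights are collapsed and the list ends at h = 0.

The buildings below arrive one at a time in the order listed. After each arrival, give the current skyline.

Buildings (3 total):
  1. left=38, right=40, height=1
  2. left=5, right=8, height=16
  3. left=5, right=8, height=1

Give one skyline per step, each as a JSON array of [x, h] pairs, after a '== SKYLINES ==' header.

== SKYLINES ==
[[38,1],[40,0]]
[[5,16],[8,0],[38,1],[40,0]]
[[5,16],[8,0],[38,1],[40,0]]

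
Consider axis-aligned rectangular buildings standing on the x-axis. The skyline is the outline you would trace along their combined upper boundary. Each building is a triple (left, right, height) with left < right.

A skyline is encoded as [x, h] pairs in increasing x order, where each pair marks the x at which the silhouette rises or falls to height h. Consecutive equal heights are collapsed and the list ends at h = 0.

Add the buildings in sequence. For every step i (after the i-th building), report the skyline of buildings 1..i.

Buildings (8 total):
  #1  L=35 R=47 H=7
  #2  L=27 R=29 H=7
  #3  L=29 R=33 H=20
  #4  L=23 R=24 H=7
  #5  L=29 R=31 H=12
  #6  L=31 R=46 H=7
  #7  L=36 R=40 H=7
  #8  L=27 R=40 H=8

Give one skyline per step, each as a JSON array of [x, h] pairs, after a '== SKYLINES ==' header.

== SKYLINES ==
[[35,7],[47,0]]
[[27,7],[29,0],[35,7],[47,0]]
[[27,7],[29,20],[33,0],[35,7],[47,0]]
[[23,7],[24,0],[27,7],[29,20],[33,0],[35,7],[47,0]]
[[23,7],[24,0],[27,7],[29,20],[33,0],[35,7],[47,0]]
[[23,7],[24,0],[27,7],[29,20],[33,7],[47,0]]
[[23,7],[24,0],[27,7],[29,20],[33,7],[47,0]]
[[23,7],[24,0],[27,8],[29,20],[33,8],[40,7],[47,0]]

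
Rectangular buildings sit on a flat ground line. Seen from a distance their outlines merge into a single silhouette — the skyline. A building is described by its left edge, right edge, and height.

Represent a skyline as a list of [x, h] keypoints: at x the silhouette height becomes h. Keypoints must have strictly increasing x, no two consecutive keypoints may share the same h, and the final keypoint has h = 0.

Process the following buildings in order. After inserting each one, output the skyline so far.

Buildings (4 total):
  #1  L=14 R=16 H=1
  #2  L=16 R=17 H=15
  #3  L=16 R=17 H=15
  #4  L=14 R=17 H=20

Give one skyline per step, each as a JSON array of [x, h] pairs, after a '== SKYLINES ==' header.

== SKYLINES ==
[[14,1],[16,0]]
[[14,1],[16,15],[17,0]]
[[14,1],[16,15],[17,0]]
[[14,20],[17,0]]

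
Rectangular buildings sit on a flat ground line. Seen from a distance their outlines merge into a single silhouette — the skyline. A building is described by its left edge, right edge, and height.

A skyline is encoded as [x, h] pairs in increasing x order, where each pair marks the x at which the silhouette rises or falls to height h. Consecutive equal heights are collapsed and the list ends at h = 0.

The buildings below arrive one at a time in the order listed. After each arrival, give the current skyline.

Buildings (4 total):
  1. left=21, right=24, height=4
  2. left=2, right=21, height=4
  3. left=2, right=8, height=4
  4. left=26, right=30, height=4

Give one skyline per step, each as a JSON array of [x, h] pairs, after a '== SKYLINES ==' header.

== SKYLINES ==
[[21,4],[24,0]]
[[2,4],[24,0]]
[[2,4],[24,0]]
[[2,4],[24,0],[26,4],[30,0]]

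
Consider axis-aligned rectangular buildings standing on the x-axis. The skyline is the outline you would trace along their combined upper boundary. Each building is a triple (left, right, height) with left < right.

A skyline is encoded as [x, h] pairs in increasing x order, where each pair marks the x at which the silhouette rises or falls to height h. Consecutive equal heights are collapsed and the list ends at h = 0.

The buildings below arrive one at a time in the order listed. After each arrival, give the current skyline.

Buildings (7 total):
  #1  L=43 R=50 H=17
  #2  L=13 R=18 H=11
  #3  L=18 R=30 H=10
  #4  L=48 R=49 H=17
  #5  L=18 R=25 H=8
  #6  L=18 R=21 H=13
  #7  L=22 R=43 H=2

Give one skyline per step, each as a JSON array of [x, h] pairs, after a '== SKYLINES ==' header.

== SKYLINES ==
[[43,17],[50,0]]
[[13,11],[18,0],[43,17],[50,0]]
[[13,11],[18,10],[30,0],[43,17],[50,0]]
[[13,11],[18,10],[30,0],[43,17],[50,0]]
[[13,11],[18,10],[30,0],[43,17],[50,0]]
[[13,11],[18,13],[21,10],[30,0],[43,17],[50,0]]
[[13,11],[18,13],[21,10],[30,2],[43,17],[50,0]]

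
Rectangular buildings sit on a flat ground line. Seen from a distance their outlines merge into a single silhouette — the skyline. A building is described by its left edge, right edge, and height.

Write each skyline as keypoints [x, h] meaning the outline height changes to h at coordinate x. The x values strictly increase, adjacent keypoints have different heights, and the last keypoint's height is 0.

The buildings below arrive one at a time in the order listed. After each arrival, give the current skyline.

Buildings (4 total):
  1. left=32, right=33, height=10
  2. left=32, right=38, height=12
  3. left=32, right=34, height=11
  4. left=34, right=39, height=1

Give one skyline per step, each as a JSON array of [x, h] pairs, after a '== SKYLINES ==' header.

== SKYLINES ==
[[32,10],[33,0]]
[[32,12],[38,0]]
[[32,12],[38,0]]
[[32,12],[38,1],[39,0]]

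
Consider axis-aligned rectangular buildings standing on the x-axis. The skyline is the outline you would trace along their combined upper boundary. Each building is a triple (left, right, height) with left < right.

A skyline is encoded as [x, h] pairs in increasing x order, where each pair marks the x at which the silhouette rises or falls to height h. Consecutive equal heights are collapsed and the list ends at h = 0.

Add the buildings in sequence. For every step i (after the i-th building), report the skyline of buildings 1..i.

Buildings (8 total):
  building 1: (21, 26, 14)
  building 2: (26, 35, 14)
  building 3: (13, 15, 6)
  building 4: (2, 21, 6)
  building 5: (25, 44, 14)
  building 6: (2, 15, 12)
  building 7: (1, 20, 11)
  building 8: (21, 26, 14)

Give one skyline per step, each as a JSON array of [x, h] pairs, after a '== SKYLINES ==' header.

== SKYLINES ==
[[21,14],[26,0]]
[[21,14],[35,0]]
[[13,6],[15,0],[21,14],[35,0]]
[[2,6],[21,14],[35,0]]
[[2,6],[21,14],[44,0]]
[[2,12],[15,6],[21,14],[44,0]]
[[1,11],[2,12],[15,11],[20,6],[21,14],[44,0]]
[[1,11],[2,12],[15,11],[20,6],[21,14],[44,0]]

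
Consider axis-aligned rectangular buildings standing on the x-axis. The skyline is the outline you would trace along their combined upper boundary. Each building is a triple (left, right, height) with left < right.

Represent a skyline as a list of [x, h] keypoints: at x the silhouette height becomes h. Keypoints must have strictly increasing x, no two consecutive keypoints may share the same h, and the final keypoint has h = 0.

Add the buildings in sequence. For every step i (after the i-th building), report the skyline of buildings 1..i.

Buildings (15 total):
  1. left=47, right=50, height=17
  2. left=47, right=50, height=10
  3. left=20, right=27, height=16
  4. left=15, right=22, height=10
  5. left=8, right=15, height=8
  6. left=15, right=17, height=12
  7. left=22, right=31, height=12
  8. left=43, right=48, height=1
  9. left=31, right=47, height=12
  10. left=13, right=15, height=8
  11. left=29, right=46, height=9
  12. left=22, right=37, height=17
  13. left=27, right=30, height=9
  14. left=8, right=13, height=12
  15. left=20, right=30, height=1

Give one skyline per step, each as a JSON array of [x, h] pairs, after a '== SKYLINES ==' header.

== SKYLINES ==
[[47,17],[50,0]]
[[47,17],[50,0]]
[[20,16],[27,0],[47,17],[50,0]]
[[15,10],[20,16],[27,0],[47,17],[50,0]]
[[8,8],[15,10],[20,16],[27,0],[47,17],[50,0]]
[[8,8],[15,12],[17,10],[20,16],[27,0],[47,17],[50,0]]
[[8,8],[15,12],[17,10],[20,16],[27,12],[31,0],[47,17],[50,0]]
[[8,8],[15,12],[17,10],[20,16],[27,12],[31,0],[43,1],[47,17],[50,0]]
[[8,8],[15,12],[17,10],[20,16],[27,12],[47,17],[50,0]]
[[8,8],[15,12],[17,10],[20,16],[27,12],[47,17],[50,0]]
[[8,8],[15,12],[17,10],[20,16],[27,12],[47,17],[50,0]]
[[8,8],[15,12],[17,10],[20,16],[22,17],[37,12],[47,17],[50,0]]
[[8,8],[15,12],[17,10],[20,16],[22,17],[37,12],[47,17],[50,0]]
[[8,12],[13,8],[15,12],[17,10],[20,16],[22,17],[37,12],[47,17],[50,0]]
[[8,12],[13,8],[15,12],[17,10],[20,16],[22,17],[37,12],[47,17],[50,0]]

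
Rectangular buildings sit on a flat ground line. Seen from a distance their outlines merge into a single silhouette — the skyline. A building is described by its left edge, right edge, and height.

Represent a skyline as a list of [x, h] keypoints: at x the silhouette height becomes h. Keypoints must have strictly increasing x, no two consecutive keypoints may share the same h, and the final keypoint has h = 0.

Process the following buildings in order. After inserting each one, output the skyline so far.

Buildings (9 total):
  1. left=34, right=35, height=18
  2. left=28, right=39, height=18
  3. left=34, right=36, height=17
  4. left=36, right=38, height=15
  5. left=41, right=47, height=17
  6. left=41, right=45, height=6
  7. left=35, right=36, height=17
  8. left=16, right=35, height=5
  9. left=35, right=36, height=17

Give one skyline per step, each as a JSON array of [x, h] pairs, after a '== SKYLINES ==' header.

== SKYLINES ==
[[34,18],[35,0]]
[[28,18],[39,0]]
[[28,18],[39,0]]
[[28,18],[39,0]]
[[28,18],[39,0],[41,17],[47,0]]
[[28,18],[39,0],[41,17],[47,0]]
[[28,18],[39,0],[41,17],[47,0]]
[[16,5],[28,18],[39,0],[41,17],[47,0]]
[[16,5],[28,18],[39,0],[41,17],[47,0]]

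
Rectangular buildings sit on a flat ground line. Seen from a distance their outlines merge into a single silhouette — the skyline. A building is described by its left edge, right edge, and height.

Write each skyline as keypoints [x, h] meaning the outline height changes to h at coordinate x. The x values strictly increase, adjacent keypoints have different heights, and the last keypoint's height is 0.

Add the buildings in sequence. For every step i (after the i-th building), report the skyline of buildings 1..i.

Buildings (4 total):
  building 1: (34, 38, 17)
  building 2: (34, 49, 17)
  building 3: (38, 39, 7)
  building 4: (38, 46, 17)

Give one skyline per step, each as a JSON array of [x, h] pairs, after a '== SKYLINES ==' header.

== SKYLINES ==
[[34,17],[38,0]]
[[34,17],[49,0]]
[[34,17],[49,0]]
[[34,17],[49,0]]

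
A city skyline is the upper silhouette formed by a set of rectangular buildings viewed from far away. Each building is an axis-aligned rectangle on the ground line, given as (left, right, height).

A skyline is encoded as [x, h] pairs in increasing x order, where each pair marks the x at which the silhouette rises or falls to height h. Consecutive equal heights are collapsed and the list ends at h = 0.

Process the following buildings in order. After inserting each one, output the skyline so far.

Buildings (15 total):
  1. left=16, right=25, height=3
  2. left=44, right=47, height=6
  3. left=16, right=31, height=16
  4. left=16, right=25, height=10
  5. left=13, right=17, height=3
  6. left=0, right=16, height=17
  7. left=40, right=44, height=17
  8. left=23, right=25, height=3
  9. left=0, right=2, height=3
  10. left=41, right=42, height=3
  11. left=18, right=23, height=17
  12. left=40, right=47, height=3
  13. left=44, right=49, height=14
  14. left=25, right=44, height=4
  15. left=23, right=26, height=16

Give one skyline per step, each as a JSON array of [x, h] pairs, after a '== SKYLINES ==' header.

== SKYLINES ==
[[16,3],[25,0]]
[[16,3],[25,0],[44,6],[47,0]]
[[16,16],[31,0],[44,6],[47,0]]
[[16,16],[31,0],[44,6],[47,0]]
[[13,3],[16,16],[31,0],[44,6],[47,0]]
[[0,17],[16,16],[31,0],[44,6],[47,0]]
[[0,17],[16,16],[31,0],[40,17],[44,6],[47,0]]
[[0,17],[16,16],[31,0],[40,17],[44,6],[47,0]]
[[0,17],[16,16],[31,0],[40,17],[44,6],[47,0]]
[[0,17],[16,16],[31,0],[40,17],[44,6],[47,0]]
[[0,17],[16,16],[18,17],[23,16],[31,0],[40,17],[44,6],[47,0]]
[[0,17],[16,16],[18,17],[23,16],[31,0],[40,17],[44,6],[47,0]]
[[0,17],[16,16],[18,17],[23,16],[31,0],[40,17],[44,14],[49,0]]
[[0,17],[16,16],[18,17],[23,16],[31,4],[40,17],[44,14],[49,0]]
[[0,17],[16,16],[18,17],[23,16],[31,4],[40,17],[44,14],[49,0]]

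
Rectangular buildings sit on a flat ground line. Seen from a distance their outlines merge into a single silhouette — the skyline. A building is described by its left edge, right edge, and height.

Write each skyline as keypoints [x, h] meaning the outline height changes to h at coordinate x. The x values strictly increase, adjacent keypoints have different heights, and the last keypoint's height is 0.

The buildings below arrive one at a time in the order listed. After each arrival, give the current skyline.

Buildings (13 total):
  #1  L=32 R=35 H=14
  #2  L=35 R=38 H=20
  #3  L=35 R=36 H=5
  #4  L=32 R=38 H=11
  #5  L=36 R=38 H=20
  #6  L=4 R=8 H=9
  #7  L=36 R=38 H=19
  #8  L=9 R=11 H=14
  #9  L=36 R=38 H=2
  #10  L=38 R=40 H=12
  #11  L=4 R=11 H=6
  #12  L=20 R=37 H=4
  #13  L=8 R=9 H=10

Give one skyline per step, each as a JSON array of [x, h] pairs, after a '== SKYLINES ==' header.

== SKYLINES ==
[[32,14],[35,0]]
[[32,14],[35,20],[38,0]]
[[32,14],[35,20],[38,0]]
[[32,14],[35,20],[38,0]]
[[32,14],[35,20],[38,0]]
[[4,9],[8,0],[32,14],[35,20],[38,0]]
[[4,9],[8,0],[32,14],[35,20],[38,0]]
[[4,9],[8,0],[9,14],[11,0],[32,14],[35,20],[38,0]]
[[4,9],[8,0],[9,14],[11,0],[32,14],[35,20],[38,0]]
[[4,9],[8,0],[9,14],[11,0],[32,14],[35,20],[38,12],[40,0]]
[[4,9],[8,6],[9,14],[11,0],[32,14],[35,20],[38,12],[40,0]]
[[4,9],[8,6],[9,14],[11,0],[20,4],[32,14],[35,20],[38,12],[40,0]]
[[4,9],[8,10],[9,14],[11,0],[20,4],[32,14],[35,20],[38,12],[40,0]]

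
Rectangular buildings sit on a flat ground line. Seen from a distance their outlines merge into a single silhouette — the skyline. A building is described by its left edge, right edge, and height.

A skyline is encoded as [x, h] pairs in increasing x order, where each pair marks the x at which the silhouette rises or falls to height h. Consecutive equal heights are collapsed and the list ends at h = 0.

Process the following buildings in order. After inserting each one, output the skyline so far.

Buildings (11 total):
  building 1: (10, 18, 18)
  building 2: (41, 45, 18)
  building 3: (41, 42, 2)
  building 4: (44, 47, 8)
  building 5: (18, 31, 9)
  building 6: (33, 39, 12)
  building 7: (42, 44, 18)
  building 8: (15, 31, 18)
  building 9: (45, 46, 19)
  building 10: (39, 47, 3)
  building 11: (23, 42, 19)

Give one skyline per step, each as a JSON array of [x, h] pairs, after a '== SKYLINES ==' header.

== SKYLINES ==
[[10,18],[18,0]]
[[10,18],[18,0],[41,18],[45,0]]
[[10,18],[18,0],[41,18],[45,0]]
[[10,18],[18,0],[41,18],[45,8],[47,0]]
[[10,18],[18,9],[31,0],[41,18],[45,8],[47,0]]
[[10,18],[18,9],[31,0],[33,12],[39,0],[41,18],[45,8],[47,0]]
[[10,18],[18,9],[31,0],[33,12],[39,0],[41,18],[45,8],[47,0]]
[[10,18],[31,0],[33,12],[39,0],[41,18],[45,8],[47,0]]
[[10,18],[31,0],[33,12],[39,0],[41,18],[45,19],[46,8],[47,0]]
[[10,18],[31,0],[33,12],[39,3],[41,18],[45,19],[46,8],[47,0]]
[[10,18],[23,19],[42,18],[45,19],[46,8],[47,0]]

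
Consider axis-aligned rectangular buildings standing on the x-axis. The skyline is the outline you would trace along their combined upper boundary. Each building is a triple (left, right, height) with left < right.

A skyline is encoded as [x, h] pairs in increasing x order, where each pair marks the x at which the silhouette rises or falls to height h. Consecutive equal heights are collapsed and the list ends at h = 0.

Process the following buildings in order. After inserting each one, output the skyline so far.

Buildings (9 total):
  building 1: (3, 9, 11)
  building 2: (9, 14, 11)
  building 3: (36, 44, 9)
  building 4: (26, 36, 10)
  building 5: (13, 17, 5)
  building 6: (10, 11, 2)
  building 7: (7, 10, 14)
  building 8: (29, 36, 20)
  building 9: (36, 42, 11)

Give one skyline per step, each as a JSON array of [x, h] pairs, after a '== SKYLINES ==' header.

== SKYLINES ==
[[3,11],[9,0]]
[[3,11],[14,0]]
[[3,11],[14,0],[36,9],[44,0]]
[[3,11],[14,0],[26,10],[36,9],[44,0]]
[[3,11],[14,5],[17,0],[26,10],[36,9],[44,0]]
[[3,11],[14,5],[17,0],[26,10],[36,9],[44,0]]
[[3,11],[7,14],[10,11],[14,5],[17,0],[26,10],[36,9],[44,0]]
[[3,11],[7,14],[10,11],[14,5],[17,0],[26,10],[29,20],[36,9],[44,0]]
[[3,11],[7,14],[10,11],[14,5],[17,0],[26,10],[29,20],[36,11],[42,9],[44,0]]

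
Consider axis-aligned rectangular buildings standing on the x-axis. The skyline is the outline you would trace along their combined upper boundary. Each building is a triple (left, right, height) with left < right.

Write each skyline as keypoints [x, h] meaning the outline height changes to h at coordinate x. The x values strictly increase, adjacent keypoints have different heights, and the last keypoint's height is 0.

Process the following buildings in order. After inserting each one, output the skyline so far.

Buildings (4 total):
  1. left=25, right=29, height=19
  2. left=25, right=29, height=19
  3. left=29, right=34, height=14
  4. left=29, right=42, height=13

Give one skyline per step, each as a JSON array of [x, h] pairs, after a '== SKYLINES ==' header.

== SKYLINES ==
[[25,19],[29,0]]
[[25,19],[29,0]]
[[25,19],[29,14],[34,0]]
[[25,19],[29,14],[34,13],[42,0]]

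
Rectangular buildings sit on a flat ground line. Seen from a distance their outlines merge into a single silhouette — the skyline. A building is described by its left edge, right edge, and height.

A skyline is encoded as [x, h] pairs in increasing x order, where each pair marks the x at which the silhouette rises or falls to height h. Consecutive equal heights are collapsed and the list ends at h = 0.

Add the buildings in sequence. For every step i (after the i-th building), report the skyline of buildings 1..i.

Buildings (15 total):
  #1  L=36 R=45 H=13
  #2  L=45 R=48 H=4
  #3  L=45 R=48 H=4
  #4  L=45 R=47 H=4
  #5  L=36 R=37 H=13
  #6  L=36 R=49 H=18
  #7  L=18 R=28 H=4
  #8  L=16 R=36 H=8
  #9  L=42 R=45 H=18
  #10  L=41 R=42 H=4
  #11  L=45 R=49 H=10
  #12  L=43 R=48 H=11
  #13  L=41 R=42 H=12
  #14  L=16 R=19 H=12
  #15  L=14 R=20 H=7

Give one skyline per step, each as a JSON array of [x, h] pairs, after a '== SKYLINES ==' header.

== SKYLINES ==
[[36,13],[45,0]]
[[36,13],[45,4],[48,0]]
[[36,13],[45,4],[48,0]]
[[36,13],[45,4],[48,0]]
[[36,13],[45,4],[48,0]]
[[36,18],[49,0]]
[[18,4],[28,0],[36,18],[49,0]]
[[16,8],[36,18],[49,0]]
[[16,8],[36,18],[49,0]]
[[16,8],[36,18],[49,0]]
[[16,8],[36,18],[49,0]]
[[16,8],[36,18],[49,0]]
[[16,8],[36,18],[49,0]]
[[16,12],[19,8],[36,18],[49,0]]
[[14,7],[16,12],[19,8],[36,18],[49,0]]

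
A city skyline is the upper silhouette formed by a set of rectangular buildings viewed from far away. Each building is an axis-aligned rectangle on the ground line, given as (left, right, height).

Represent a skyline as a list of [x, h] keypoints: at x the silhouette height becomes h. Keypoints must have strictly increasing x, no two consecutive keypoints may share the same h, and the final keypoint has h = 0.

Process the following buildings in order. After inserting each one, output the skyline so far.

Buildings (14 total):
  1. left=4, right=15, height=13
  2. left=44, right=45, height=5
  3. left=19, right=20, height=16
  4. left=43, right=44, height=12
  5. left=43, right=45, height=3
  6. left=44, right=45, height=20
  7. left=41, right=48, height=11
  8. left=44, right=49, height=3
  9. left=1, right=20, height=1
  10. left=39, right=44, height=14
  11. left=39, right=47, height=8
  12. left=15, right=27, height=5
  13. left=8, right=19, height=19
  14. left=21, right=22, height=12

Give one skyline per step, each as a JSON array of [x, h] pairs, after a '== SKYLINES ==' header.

== SKYLINES ==
[[4,13],[15,0]]
[[4,13],[15,0],[44,5],[45,0]]
[[4,13],[15,0],[19,16],[20,0],[44,5],[45,0]]
[[4,13],[15,0],[19,16],[20,0],[43,12],[44,5],[45,0]]
[[4,13],[15,0],[19,16],[20,0],[43,12],[44,5],[45,0]]
[[4,13],[15,0],[19,16],[20,0],[43,12],[44,20],[45,0]]
[[4,13],[15,0],[19,16],[20,0],[41,11],[43,12],[44,20],[45,11],[48,0]]
[[4,13],[15,0],[19,16],[20,0],[41,11],[43,12],[44,20],[45,11],[48,3],[49,0]]
[[1,1],[4,13],[15,1],[19,16],[20,0],[41,11],[43,12],[44,20],[45,11],[48,3],[49,0]]
[[1,1],[4,13],[15,1],[19,16],[20,0],[39,14],[44,20],[45,11],[48,3],[49,0]]
[[1,1],[4,13],[15,1],[19,16],[20,0],[39,14],[44,20],[45,11],[48,3],[49,0]]
[[1,1],[4,13],[15,5],[19,16],[20,5],[27,0],[39,14],[44,20],[45,11],[48,3],[49,0]]
[[1,1],[4,13],[8,19],[19,16],[20,5],[27,0],[39,14],[44,20],[45,11],[48,3],[49,0]]
[[1,1],[4,13],[8,19],[19,16],[20,5],[21,12],[22,5],[27,0],[39,14],[44,20],[45,11],[48,3],[49,0]]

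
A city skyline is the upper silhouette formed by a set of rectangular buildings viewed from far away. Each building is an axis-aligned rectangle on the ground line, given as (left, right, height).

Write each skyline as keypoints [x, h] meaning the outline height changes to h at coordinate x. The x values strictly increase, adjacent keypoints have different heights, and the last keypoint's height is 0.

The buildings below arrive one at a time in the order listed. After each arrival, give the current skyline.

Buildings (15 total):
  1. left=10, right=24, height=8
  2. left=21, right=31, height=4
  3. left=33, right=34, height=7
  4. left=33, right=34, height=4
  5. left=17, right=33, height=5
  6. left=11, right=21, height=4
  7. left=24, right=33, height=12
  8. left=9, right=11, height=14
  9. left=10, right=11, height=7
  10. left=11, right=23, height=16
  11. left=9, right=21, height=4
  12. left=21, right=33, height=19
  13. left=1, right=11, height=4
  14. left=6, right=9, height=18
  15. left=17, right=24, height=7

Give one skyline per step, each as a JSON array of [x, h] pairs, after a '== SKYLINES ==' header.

== SKYLINES ==
[[10,8],[24,0]]
[[10,8],[24,4],[31,0]]
[[10,8],[24,4],[31,0],[33,7],[34,0]]
[[10,8],[24,4],[31,0],[33,7],[34,0]]
[[10,8],[24,5],[33,7],[34,0]]
[[10,8],[24,5],[33,7],[34,0]]
[[10,8],[24,12],[33,7],[34,0]]
[[9,14],[11,8],[24,12],[33,7],[34,0]]
[[9,14],[11,8],[24,12],[33,7],[34,0]]
[[9,14],[11,16],[23,8],[24,12],[33,7],[34,0]]
[[9,14],[11,16],[23,8],[24,12],[33,7],[34,0]]
[[9,14],[11,16],[21,19],[33,7],[34,0]]
[[1,4],[9,14],[11,16],[21,19],[33,7],[34,0]]
[[1,4],[6,18],[9,14],[11,16],[21,19],[33,7],[34,0]]
[[1,4],[6,18],[9,14],[11,16],[21,19],[33,7],[34,0]]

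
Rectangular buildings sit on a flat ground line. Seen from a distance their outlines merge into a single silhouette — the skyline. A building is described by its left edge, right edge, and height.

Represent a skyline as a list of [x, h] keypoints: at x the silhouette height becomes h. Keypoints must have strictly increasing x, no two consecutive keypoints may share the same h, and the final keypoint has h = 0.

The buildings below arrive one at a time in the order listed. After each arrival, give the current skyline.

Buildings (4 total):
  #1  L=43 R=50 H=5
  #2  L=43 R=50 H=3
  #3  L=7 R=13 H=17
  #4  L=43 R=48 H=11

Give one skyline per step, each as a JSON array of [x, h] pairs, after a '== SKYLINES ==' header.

== SKYLINES ==
[[43,5],[50,0]]
[[43,5],[50,0]]
[[7,17],[13,0],[43,5],[50,0]]
[[7,17],[13,0],[43,11],[48,5],[50,0]]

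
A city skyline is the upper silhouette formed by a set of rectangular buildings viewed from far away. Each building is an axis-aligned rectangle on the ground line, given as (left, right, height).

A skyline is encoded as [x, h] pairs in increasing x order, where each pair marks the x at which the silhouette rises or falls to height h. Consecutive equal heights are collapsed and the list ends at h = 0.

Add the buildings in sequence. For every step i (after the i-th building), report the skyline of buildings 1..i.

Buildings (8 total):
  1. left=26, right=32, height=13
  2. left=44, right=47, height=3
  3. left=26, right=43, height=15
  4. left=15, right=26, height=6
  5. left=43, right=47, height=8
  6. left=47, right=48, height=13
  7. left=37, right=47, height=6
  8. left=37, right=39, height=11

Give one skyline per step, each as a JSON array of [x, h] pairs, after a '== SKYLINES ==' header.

== SKYLINES ==
[[26,13],[32,0]]
[[26,13],[32,0],[44,3],[47,0]]
[[26,15],[43,0],[44,3],[47,0]]
[[15,6],[26,15],[43,0],[44,3],[47,0]]
[[15,6],[26,15],[43,8],[47,0]]
[[15,6],[26,15],[43,8],[47,13],[48,0]]
[[15,6],[26,15],[43,8],[47,13],[48,0]]
[[15,6],[26,15],[43,8],[47,13],[48,0]]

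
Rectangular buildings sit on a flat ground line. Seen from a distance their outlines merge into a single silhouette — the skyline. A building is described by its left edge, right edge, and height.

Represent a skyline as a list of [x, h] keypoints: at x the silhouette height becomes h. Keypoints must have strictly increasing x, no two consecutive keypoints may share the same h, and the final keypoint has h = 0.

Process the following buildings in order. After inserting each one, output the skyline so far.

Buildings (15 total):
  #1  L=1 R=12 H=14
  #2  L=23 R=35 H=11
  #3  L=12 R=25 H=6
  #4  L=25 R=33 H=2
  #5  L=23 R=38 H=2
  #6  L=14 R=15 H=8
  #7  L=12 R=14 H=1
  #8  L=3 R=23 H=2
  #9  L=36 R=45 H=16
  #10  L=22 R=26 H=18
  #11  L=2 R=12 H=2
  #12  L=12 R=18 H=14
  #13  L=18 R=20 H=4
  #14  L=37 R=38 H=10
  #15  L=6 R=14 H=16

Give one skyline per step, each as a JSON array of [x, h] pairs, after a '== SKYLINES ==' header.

== SKYLINES ==
[[1,14],[12,0]]
[[1,14],[12,0],[23,11],[35,0]]
[[1,14],[12,6],[23,11],[35,0]]
[[1,14],[12,6],[23,11],[35,0]]
[[1,14],[12,6],[23,11],[35,2],[38,0]]
[[1,14],[12,6],[14,8],[15,6],[23,11],[35,2],[38,0]]
[[1,14],[12,6],[14,8],[15,6],[23,11],[35,2],[38,0]]
[[1,14],[12,6],[14,8],[15,6],[23,11],[35,2],[38,0]]
[[1,14],[12,6],[14,8],[15,6],[23,11],[35,2],[36,16],[45,0]]
[[1,14],[12,6],[14,8],[15,6],[22,18],[26,11],[35,2],[36,16],[45,0]]
[[1,14],[12,6],[14,8],[15,6],[22,18],[26,11],[35,2],[36,16],[45,0]]
[[1,14],[18,6],[22,18],[26,11],[35,2],[36,16],[45,0]]
[[1,14],[18,6],[22,18],[26,11],[35,2],[36,16],[45,0]]
[[1,14],[18,6],[22,18],[26,11],[35,2],[36,16],[45,0]]
[[1,14],[6,16],[14,14],[18,6],[22,18],[26,11],[35,2],[36,16],[45,0]]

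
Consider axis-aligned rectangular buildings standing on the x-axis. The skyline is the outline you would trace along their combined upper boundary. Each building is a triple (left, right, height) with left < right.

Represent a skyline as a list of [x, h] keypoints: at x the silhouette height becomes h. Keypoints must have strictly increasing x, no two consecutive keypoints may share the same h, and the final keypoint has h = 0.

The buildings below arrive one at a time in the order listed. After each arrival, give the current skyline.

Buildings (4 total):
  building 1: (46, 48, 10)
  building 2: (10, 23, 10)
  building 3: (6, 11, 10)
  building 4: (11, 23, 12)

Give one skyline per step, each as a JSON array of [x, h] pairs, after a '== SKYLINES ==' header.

== SKYLINES ==
[[46,10],[48,0]]
[[10,10],[23,0],[46,10],[48,0]]
[[6,10],[23,0],[46,10],[48,0]]
[[6,10],[11,12],[23,0],[46,10],[48,0]]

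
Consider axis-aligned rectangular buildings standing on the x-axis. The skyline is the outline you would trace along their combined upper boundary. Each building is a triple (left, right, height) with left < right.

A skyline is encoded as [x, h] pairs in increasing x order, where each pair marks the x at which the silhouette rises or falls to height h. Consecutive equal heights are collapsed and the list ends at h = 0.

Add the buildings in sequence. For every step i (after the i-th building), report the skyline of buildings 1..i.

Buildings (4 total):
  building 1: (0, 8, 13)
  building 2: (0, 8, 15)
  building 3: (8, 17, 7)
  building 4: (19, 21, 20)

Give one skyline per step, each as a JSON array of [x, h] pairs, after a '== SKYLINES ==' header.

== SKYLINES ==
[[0,13],[8,0]]
[[0,15],[8,0]]
[[0,15],[8,7],[17,0]]
[[0,15],[8,7],[17,0],[19,20],[21,0]]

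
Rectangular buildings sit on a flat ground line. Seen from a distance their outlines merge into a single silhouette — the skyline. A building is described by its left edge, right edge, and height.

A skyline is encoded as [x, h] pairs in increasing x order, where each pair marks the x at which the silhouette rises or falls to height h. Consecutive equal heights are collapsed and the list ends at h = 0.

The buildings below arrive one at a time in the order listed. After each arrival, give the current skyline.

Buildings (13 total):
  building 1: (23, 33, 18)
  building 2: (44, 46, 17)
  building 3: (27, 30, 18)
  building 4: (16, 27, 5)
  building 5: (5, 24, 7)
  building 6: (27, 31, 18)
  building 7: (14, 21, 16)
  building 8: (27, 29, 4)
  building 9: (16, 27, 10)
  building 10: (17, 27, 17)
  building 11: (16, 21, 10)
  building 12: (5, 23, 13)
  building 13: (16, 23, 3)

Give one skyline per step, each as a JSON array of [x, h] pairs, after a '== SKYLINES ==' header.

== SKYLINES ==
[[23,18],[33,0]]
[[23,18],[33,0],[44,17],[46,0]]
[[23,18],[33,0],[44,17],[46,0]]
[[16,5],[23,18],[33,0],[44,17],[46,0]]
[[5,7],[23,18],[33,0],[44,17],[46,0]]
[[5,7],[23,18],[33,0],[44,17],[46,0]]
[[5,7],[14,16],[21,7],[23,18],[33,0],[44,17],[46,0]]
[[5,7],[14,16],[21,7],[23,18],[33,0],[44,17],[46,0]]
[[5,7],[14,16],[21,10],[23,18],[33,0],[44,17],[46,0]]
[[5,7],[14,16],[17,17],[23,18],[33,0],[44,17],[46,0]]
[[5,7],[14,16],[17,17],[23,18],[33,0],[44,17],[46,0]]
[[5,13],[14,16],[17,17],[23,18],[33,0],[44,17],[46,0]]
[[5,13],[14,16],[17,17],[23,18],[33,0],[44,17],[46,0]]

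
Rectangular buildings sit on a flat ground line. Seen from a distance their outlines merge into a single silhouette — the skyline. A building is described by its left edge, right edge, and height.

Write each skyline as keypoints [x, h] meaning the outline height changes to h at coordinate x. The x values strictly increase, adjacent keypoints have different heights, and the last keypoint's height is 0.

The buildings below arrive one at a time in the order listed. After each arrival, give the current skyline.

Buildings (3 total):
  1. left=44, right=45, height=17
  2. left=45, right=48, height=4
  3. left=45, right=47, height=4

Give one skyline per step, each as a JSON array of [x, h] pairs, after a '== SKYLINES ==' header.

== SKYLINES ==
[[44,17],[45,0]]
[[44,17],[45,4],[48,0]]
[[44,17],[45,4],[48,0]]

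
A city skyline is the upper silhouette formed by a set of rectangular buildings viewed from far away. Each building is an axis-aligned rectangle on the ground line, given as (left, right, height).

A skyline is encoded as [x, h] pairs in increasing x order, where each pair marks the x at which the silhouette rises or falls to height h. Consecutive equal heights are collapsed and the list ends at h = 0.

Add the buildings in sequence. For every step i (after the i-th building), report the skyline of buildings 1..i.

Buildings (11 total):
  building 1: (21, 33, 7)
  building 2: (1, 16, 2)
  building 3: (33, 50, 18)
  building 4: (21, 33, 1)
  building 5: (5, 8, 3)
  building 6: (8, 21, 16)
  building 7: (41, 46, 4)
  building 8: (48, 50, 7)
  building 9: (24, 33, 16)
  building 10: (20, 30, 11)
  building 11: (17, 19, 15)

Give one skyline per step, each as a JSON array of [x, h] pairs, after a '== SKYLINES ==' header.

== SKYLINES ==
[[21,7],[33,0]]
[[1,2],[16,0],[21,7],[33,0]]
[[1,2],[16,0],[21,7],[33,18],[50,0]]
[[1,2],[16,0],[21,7],[33,18],[50,0]]
[[1,2],[5,3],[8,2],[16,0],[21,7],[33,18],[50,0]]
[[1,2],[5,3],[8,16],[21,7],[33,18],[50,0]]
[[1,2],[5,3],[8,16],[21,7],[33,18],[50,0]]
[[1,2],[5,3],[8,16],[21,7],[33,18],[50,0]]
[[1,2],[5,3],[8,16],[21,7],[24,16],[33,18],[50,0]]
[[1,2],[5,3],[8,16],[21,11],[24,16],[33,18],[50,0]]
[[1,2],[5,3],[8,16],[21,11],[24,16],[33,18],[50,0]]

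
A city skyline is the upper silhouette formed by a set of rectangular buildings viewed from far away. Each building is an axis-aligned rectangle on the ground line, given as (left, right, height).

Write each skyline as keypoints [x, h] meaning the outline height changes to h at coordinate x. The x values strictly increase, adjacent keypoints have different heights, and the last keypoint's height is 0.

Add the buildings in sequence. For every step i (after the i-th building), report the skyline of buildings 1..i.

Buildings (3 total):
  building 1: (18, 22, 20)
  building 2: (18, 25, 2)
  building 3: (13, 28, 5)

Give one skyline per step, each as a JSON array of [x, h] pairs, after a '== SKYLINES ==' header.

== SKYLINES ==
[[18,20],[22,0]]
[[18,20],[22,2],[25,0]]
[[13,5],[18,20],[22,5],[28,0]]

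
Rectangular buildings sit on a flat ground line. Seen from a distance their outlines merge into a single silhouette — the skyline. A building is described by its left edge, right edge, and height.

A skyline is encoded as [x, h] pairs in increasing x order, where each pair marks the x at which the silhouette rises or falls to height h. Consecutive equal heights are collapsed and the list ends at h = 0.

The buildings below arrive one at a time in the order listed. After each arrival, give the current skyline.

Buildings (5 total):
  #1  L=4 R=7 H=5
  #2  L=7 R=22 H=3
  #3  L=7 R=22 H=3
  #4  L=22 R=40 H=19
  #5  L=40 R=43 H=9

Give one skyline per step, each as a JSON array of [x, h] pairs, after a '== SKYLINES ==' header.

== SKYLINES ==
[[4,5],[7,0]]
[[4,5],[7,3],[22,0]]
[[4,5],[7,3],[22,0]]
[[4,5],[7,3],[22,19],[40,0]]
[[4,5],[7,3],[22,19],[40,9],[43,0]]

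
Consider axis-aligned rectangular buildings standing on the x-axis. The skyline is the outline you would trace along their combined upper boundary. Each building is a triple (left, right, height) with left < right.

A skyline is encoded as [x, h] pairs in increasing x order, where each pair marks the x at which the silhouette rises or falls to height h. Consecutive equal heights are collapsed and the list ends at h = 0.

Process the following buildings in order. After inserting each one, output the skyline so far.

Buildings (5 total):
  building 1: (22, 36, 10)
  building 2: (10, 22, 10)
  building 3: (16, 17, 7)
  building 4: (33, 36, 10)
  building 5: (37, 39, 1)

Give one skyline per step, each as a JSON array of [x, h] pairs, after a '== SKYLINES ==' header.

== SKYLINES ==
[[22,10],[36,0]]
[[10,10],[36,0]]
[[10,10],[36,0]]
[[10,10],[36,0]]
[[10,10],[36,0],[37,1],[39,0]]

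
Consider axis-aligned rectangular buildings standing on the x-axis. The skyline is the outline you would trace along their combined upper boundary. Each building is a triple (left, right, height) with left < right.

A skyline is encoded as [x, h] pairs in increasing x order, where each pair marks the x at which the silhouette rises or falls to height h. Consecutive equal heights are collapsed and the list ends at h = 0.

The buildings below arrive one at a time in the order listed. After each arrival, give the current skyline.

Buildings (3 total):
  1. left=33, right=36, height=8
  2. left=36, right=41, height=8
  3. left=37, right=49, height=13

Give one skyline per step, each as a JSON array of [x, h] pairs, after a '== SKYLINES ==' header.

== SKYLINES ==
[[33,8],[36,0]]
[[33,8],[41,0]]
[[33,8],[37,13],[49,0]]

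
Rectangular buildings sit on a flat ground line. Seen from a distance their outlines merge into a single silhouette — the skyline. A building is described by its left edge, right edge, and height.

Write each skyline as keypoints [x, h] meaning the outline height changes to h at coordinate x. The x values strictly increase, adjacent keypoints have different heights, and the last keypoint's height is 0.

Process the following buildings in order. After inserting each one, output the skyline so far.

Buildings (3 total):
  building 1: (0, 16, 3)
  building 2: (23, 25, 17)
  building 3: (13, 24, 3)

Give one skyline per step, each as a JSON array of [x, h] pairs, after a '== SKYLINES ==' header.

== SKYLINES ==
[[0,3],[16,0]]
[[0,3],[16,0],[23,17],[25,0]]
[[0,3],[23,17],[25,0]]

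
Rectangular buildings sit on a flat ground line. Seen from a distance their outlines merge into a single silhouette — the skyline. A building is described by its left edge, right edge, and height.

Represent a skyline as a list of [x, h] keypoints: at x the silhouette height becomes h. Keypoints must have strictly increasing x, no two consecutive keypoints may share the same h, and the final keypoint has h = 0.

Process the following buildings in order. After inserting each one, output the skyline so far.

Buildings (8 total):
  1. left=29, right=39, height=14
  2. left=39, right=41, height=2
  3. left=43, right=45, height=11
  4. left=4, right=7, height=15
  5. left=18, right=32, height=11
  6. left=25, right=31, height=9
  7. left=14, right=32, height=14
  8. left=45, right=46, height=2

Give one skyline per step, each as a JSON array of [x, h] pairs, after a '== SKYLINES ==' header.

== SKYLINES ==
[[29,14],[39,0]]
[[29,14],[39,2],[41,0]]
[[29,14],[39,2],[41,0],[43,11],[45,0]]
[[4,15],[7,0],[29,14],[39,2],[41,0],[43,11],[45,0]]
[[4,15],[7,0],[18,11],[29,14],[39,2],[41,0],[43,11],[45,0]]
[[4,15],[7,0],[18,11],[29,14],[39,2],[41,0],[43,11],[45,0]]
[[4,15],[7,0],[14,14],[39,2],[41,0],[43,11],[45,0]]
[[4,15],[7,0],[14,14],[39,2],[41,0],[43,11],[45,2],[46,0]]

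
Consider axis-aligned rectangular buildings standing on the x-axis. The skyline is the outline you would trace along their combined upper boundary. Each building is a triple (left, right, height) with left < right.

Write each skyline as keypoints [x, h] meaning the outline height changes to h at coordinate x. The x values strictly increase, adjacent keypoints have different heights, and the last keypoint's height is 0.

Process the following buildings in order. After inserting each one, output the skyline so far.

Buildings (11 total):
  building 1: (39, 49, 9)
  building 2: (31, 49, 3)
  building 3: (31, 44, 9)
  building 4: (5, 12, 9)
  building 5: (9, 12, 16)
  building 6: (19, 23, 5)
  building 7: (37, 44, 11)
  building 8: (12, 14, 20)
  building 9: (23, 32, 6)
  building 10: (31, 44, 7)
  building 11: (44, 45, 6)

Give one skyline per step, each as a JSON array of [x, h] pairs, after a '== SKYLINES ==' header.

== SKYLINES ==
[[39,9],[49,0]]
[[31,3],[39,9],[49,0]]
[[31,9],[49,0]]
[[5,9],[12,0],[31,9],[49,0]]
[[5,9],[9,16],[12,0],[31,9],[49,0]]
[[5,9],[9,16],[12,0],[19,5],[23,0],[31,9],[49,0]]
[[5,9],[9,16],[12,0],[19,5],[23,0],[31,9],[37,11],[44,9],[49,0]]
[[5,9],[9,16],[12,20],[14,0],[19,5],[23,0],[31,9],[37,11],[44,9],[49,0]]
[[5,9],[9,16],[12,20],[14,0],[19,5],[23,6],[31,9],[37,11],[44,9],[49,0]]
[[5,9],[9,16],[12,20],[14,0],[19,5],[23,6],[31,9],[37,11],[44,9],[49,0]]
[[5,9],[9,16],[12,20],[14,0],[19,5],[23,6],[31,9],[37,11],[44,9],[49,0]]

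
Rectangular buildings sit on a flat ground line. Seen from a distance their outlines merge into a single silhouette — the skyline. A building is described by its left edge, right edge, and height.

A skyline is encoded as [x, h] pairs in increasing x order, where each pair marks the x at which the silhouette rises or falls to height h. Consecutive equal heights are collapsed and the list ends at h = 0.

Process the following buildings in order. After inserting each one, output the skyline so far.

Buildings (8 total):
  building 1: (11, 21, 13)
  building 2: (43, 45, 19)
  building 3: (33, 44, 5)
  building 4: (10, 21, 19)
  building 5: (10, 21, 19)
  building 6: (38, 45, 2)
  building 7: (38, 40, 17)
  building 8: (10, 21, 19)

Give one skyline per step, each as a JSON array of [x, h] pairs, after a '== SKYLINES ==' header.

== SKYLINES ==
[[11,13],[21,0]]
[[11,13],[21,0],[43,19],[45,0]]
[[11,13],[21,0],[33,5],[43,19],[45,0]]
[[10,19],[21,0],[33,5],[43,19],[45,0]]
[[10,19],[21,0],[33,5],[43,19],[45,0]]
[[10,19],[21,0],[33,5],[43,19],[45,0]]
[[10,19],[21,0],[33,5],[38,17],[40,5],[43,19],[45,0]]
[[10,19],[21,0],[33,5],[38,17],[40,5],[43,19],[45,0]]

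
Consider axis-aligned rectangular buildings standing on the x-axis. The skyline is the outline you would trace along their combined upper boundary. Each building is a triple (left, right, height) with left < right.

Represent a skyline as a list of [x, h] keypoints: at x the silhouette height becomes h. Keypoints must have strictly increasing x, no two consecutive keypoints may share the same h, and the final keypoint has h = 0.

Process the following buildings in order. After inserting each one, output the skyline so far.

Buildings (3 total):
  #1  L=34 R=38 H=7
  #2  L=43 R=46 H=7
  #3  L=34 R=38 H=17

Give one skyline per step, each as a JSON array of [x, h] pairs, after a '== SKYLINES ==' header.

== SKYLINES ==
[[34,7],[38,0]]
[[34,7],[38,0],[43,7],[46,0]]
[[34,17],[38,0],[43,7],[46,0]]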